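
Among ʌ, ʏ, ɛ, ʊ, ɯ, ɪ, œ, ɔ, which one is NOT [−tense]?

ɯ

/ɔ, œ, ʊ, ʏ, ʌ, ɛ, ɪ/ are all [−tense]; /ɯ/ (high back unrounded vowel) is [+tense].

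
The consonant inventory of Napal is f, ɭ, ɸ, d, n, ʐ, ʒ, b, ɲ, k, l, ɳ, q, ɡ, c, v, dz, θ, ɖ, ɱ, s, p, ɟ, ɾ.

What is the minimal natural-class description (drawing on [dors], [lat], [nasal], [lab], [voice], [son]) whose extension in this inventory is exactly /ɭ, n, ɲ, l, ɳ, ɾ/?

The class [+sonorant], [−labial] has exactly /ɭ, n, ɲ, l, ɳ, ɾ/ as its extension in this inventory. No smaller conjunction from the listed features achieves this: [−labial] alone would also admit /d, ʐ, ʒ, k, …/; [+sonorant] alone would also admit /ɱ/; and checking the remaining single features turns up none with this extension.

[+son, −lab]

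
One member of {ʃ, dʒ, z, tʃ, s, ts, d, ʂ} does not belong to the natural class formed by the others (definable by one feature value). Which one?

The remaining segments after removing /d/ share [+strident]; /d/ (voiced alveolar stop) is [−strident]. For every other candidate removal, the leftover set fails to share any single feature value that the removed segment lacks.

d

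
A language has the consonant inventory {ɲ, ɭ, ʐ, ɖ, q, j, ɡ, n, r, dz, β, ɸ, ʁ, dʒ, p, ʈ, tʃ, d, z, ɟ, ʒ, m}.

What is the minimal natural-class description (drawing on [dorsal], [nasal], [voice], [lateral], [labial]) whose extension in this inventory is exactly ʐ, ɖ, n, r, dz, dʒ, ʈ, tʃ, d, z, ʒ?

The class [-lateral], [-labial], [-dorsal] has exactly /ʐ, ɖ, n, r, dz, dʒ, ʈ, tʃ, d, z, ʒ/ as its extension in this inventory. No smaller conjunction from the listed features achieves this: [-labial, -dorsal] alone would also admit /ɭ/; [-lateral, -dorsal] alone would also admit /β, ɸ, p, m/; [-lateral, -labial] alone would also admit /ɲ, q, j, ɡ, …/; and checking the remaining two-feature bundles turns up none with this extension.

[-lateral, -labial, -dorsal]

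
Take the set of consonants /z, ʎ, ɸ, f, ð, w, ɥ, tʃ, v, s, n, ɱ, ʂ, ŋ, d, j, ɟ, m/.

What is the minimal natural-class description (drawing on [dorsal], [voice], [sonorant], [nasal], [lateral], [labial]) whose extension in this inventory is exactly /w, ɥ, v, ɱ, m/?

Every target segment is [+voice], [+labial]; each remaining inventory member fails at least one of these. Each conjunct is needed — [+labial] alone would also admit /ɸ, f/; [+voice] alone would also admit /z, ʎ, ð, n, …/ — and no other single listed feature has exactly this extension, so two is the minimum.

[+voice, +labial]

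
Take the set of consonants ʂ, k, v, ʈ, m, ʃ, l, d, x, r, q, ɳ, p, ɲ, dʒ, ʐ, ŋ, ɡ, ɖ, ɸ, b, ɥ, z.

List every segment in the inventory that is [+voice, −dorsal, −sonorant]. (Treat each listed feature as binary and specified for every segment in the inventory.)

v, d, dʒ, ʐ, ɖ, b, z

First, the [+voice] segments are /v, m, l, d, r, ɳ, ɲ, dʒ, ʐ, ŋ, ɡ, ɖ, b, ɥ, z/.
Within that set, [−dorsal] gives /v, m, l, d, r, ɳ, dʒ, ʐ, ɖ, b, z/.
Then [−sonorant] leaves /v, d, dʒ, ʐ, ɖ, b, z/.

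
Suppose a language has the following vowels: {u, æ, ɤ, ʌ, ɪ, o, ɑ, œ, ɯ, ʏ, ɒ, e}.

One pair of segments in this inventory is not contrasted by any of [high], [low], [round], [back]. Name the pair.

On the given features, /ɤ/ and /ʌ/ have an identical profile: [−high], [−low], [−round], [+back]. No other two segments in the inventory coincide on all 4 features. (They do differ in [tense], which is not among the given features.)

ɤ, ʌ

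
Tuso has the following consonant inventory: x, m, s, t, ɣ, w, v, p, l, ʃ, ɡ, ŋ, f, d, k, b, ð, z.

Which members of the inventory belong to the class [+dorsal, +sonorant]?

The [+dorsal] segments are /x, ɣ, w, ɡ, ŋ, k/.
Intersecting with [+sonorant] leaves /w, ŋ/.

w, ŋ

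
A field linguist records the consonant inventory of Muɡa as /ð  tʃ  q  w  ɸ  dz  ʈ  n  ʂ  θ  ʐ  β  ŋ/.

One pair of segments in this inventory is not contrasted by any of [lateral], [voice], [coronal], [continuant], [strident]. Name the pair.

β, w

On the given features, /β/ and /w/ have an identical profile: [-lateral], [+voice], [-coronal], [+continuant], [-strident]. No other two segments in the inventory coincide on all 5 features. (They do differ in [sonorant], [round] and [dorsal], which are not among the given features.)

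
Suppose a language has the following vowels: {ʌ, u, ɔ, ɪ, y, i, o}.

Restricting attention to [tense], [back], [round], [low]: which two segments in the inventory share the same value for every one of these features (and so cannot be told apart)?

o, u

/o/ (mid back rounded tense vowel) and /u/ (high back rounded tense vowel) are both [+tense], [+back], [+round], [−low], so none of the listed features separates them. (They do differ in [high], which is not among the given features.) Every other pair in the inventory differs on at least one listed feature.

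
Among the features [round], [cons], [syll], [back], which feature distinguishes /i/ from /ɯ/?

The two segments share [-round], [-consonantal], [+syllabic]. The only feature from the list on which they differ: /i/ is [-back] while /ɯ/ is [+back].

[back]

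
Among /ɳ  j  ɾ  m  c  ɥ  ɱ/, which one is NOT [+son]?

c

/j, m, ɳ, ɥ, ɾ, ɱ/ are all [+sonorant]; /c/ (voiceless palatal stop) is [−sonorant].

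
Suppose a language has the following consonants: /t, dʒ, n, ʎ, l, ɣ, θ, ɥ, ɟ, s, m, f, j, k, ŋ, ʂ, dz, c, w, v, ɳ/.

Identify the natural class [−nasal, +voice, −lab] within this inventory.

Eliminate segments failing any feature: /t, θ, s, f, k, ʂ, c/ are [−voice]; /n, m, ŋ, ɳ/ are [+nasal]; /ɥ, w, v/ are [+labial]. The remaining /dʒ, ʎ, l, ɣ, ɟ, j, dz/ satisfy [−nasal], [+voice], [−labial].

dʒ, ʎ, l, ɣ, ɟ, j, dz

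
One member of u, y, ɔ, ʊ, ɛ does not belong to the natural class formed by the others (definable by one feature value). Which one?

ɛ

/ɔ, u, y, ʊ/ are all [+round], but /ɛ/ (mid front unrounded lax vowel) is [−round]. No other single segment can be removed to leave a set sharing one feature value that the removed segment lacks, so /ɛ/ is the odd one out.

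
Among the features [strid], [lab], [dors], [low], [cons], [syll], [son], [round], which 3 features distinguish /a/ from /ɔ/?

[labial], [round], [low]

/a/ is the low unrounded vowel and /ɔ/ is the mid back rounded lax vowel. Both are [-strident], [+dorsal], [-consonantal], [+syllabic], [+sonorant]. /a/ is [-labial] while /ɔ/ is [+labial]; /a/ is [-round] while /ɔ/ is [+round]; /a/ is [+low] while /ɔ/ is [-low], so the distinguishing features are [labial], [round], [low].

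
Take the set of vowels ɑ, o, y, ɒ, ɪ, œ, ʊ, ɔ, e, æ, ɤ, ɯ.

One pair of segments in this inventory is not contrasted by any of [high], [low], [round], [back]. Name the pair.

/o/ (mid back rounded tense vowel) and /ɔ/ (mid back rounded lax vowel) are both [−high], [−low], [+round], [+back], so none of the listed features separates them. (They do differ in [tense], which is not among the given features.) Every other pair in the inventory differs on at least one listed feature.

o, ɔ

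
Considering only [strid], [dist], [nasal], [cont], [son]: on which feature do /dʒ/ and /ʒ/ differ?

[continuant]

/dʒ/ is the voiced postalveolar affricate and /ʒ/ is the voiced postalveolar fricative. Both are [+strident], [+distributed], [−nasal], [−sonorant]. /dʒ/ is [−continuant] while /ʒ/ is [+continuant], so the distinguishing feature is [continuant].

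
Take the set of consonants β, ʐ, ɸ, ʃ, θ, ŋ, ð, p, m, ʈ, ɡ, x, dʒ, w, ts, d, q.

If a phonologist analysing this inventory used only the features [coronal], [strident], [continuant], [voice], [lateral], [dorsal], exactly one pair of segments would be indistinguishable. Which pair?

ŋ, ɡ

On the given features, /ŋ/ and /ɡ/ have an identical profile: [-coronal], [-strident], [-continuant], [+voice], [-lateral], [+dorsal]. No other two segments in the inventory coincide on all 6 features. (They do differ in [sonorant] and [nasal], which are not among the given features.)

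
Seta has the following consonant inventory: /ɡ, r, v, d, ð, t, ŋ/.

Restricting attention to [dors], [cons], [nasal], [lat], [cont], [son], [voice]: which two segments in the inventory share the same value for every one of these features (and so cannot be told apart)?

v, ð

On the given features, /v/ and /ð/ have an identical profile: [−dorsal], [+consonantal], [−nasal], [−lateral], [+continuant], [−sonorant], [+voice]. No other two segments in the inventory coincide on all 7 features. (They do differ in [labial] and [coronal], which are not among the given features.)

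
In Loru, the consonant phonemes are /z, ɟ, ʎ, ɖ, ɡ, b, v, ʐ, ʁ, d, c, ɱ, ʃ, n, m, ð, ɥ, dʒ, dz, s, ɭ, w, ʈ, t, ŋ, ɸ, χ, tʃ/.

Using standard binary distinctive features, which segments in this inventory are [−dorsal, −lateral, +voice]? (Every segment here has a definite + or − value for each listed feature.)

Checking each segment against [−dorsal], [−lateral], [+voice]: /z/ (voiced alveolar fricative), /ɖ/ (voiced retroflex stop), /b/ (voiced bilabial stop), /v/ (voiced labiodental fricative), /ʐ/ (voiced retroflex fricative), /d/ (voiced alveolar stop), among others, satisfy every feature; every other segment in the inventory fails at least one.

z, ɖ, b, v, ʐ, d, ɱ, n, m, ð, dʒ, dz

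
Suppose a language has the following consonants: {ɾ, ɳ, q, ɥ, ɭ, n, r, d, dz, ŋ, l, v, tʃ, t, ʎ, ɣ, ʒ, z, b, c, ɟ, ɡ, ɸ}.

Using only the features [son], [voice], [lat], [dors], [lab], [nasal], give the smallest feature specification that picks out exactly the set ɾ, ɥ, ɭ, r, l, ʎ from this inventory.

The class [+sonorant], [−nasal] has exactly /ɾ, ɥ, ɭ, r, l, ʎ/ as its extension in this inventory. No smaller conjunction from the listed features achieves this: [−nasal] alone would also admit /q, d, dz, v, …/; [+sonorant] alone would also admit /ɳ, n, ŋ/; and checking the remaining single features turns up none with this extension.

[+son, −nasal]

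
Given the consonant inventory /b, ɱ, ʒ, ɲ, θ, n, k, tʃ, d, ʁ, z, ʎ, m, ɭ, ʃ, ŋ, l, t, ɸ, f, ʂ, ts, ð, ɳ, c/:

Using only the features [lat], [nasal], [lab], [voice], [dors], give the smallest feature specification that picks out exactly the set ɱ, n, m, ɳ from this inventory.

/ɱ, n, m, ɳ/ are all [+nasal], [−dorsal], and no other segment in the inventory matches both values. Dropping any one of them over-generates: [−dorsal] alone would also admit /b, ʒ, θ, tʃ, …/; [+nasal] alone would also admit /ɲ, ŋ/. No other single listed feature picks out exactly this set either, so fewer than two features will not do.

[+nasal, −dors]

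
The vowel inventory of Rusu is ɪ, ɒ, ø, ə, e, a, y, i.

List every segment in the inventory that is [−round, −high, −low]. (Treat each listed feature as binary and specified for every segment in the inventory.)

Eliminate segments failing any feature: /ɪ, i/ are [+high]; /ɒ, ø, y/ are [+round]; /a/ is [+low]. The remaining /ə, e/ satisfy [−round], [−high], [−low].

ə, e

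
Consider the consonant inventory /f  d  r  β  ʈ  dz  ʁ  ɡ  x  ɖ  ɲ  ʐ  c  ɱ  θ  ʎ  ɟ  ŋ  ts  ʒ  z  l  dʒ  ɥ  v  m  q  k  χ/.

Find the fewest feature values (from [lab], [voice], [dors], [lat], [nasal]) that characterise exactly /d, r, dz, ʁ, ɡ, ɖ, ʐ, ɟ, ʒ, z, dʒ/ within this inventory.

[+voice, -nasal, -lat, -lab]

The class [+voice], [-nasal], [-lateral], [-labial] has exactly /d, r, dz, ʁ, ɡ, ɖ, ʐ, ɟ, ʒ, z, dʒ/ as its extension in this inventory. No smaller conjunction from the listed features achieves this: [-nasal, -lateral, -labial] alone would also admit /ʈ, x, c, θ, …/; [+voice, -lateral, -labial] alone would also admit /ɲ, ŋ/; [+voice, -nasal, -labial] alone would also admit /ʎ, l/; [+voice, -nasal, -lateral] alone would also admit /β, ɥ, v/; and checking the remaining three-feature bundles turns up none with this extension.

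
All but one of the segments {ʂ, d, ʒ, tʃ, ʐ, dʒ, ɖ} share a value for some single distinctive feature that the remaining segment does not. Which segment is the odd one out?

[anterior] groups all but one: /ɖ, ʐ, dʒ, ʒ, ʂ, tʃ/ share [-anterior] while /d/ (voiced alveolar stop) alone is [+anterior]. Removing any other segment would not leave a single-feature class that excludes it.

d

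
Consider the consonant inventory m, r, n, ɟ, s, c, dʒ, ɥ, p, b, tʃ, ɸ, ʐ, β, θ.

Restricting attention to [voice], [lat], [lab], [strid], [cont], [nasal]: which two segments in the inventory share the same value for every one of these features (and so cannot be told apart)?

β, ɥ

Both /β/ and /ɥ/ are [+voice], [−lateral], [+labial], [−strident], [+continuant], [−nasal]. Since the list omits [sonorant], [round] and [dorsal] — which do distinguish the voiced bilabial fricative from the labial-palatal glide — this pair collapses; all other pairs remain distinct.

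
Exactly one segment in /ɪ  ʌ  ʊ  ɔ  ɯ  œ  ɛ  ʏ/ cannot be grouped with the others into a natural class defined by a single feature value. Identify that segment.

ɯ

The remaining segments after removing /ɯ/ share [−tense]; /ɯ/ (high back unrounded vowel) is [+tense]. For every other candidate removal, the leftover set fails to share any single feature value that the removed segment lacks.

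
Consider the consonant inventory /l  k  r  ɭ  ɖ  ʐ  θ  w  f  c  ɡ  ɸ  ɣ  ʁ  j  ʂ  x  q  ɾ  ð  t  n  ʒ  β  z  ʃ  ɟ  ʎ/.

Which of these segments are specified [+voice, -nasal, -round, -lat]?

r, ɖ, ʐ, ɡ, ɣ, ʁ, j, ɾ, ð, ʒ, β, z, ɟ

Eliminate segments failing any feature: /l, ɭ, ʎ/ are [+lateral]; /k, θ, f, c, ɸ, ʂ, x, q, t, ʃ/ are [-voice]; /w/ is [+round]; /n/ is [+nasal]. The remaining /r, ɖ, ʐ, ɡ, ɣ, ʁ, j, ɾ, ð, ʒ, β, z, ɟ/ satisfy [+voice], [-nasal], [-round], [-lateral].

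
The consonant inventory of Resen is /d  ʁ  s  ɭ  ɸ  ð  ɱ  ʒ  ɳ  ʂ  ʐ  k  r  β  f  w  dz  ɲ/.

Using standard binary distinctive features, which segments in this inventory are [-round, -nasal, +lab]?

ɸ, β, f

Eliminate segments failing any feature: /d, ʁ, s, ɭ, ð, ʒ, ʂ, ʐ, k, r, dz/ are [-labial]; /ɱ, ɳ, ɲ/ are [+nasal]; /w/ is [+round]. The remaining /ɸ, β, f/ satisfy [-round], [-nasal], [+labial].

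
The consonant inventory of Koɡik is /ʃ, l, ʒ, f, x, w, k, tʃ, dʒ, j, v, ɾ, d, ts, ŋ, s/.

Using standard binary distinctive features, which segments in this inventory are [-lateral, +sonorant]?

w, j, ɾ, ŋ

Eliminate segments failing any feature: /ʃ, ʒ, f, x, k, tʃ, dʒ, v, d, ts, s/ are [-sonorant]; /l/ is [+lateral]. The remaining /w, j, ɾ, ŋ/ satisfy [-lateral], [+sonorant].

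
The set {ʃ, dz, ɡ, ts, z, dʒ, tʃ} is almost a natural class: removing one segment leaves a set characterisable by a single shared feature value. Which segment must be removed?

ɡ

[strident] (equivalently [coronal], [dorsal]) groups all but one: /dz, dʒ, z, tʃ, ts, ʃ/ share [+strident] while /ɡ/ (voiced velar stop) alone is [−strident]. Removing any other segment would not leave a single-feature class that excludes it.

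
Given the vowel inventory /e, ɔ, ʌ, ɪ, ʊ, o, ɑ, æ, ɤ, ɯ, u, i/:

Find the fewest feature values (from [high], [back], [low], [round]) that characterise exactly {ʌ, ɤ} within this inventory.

[−high, −low, +back, −round]

/ʌ, ɤ/ are all [−high], [−low], [+back], [−round], and no other segment in the inventory matches all four values. Dropping any one of them over-generates: [−low, +back, −round] alone would also admit /ɯ/; [−high, +back, −round] alone would also admit /ɑ/; [−high, −low, −round] alone would also admit /e/; [−high, −low, +back] alone would also admit /ɔ, o/. No other combination of three listed features picks out exactly this set either, so fewer than four features will not do.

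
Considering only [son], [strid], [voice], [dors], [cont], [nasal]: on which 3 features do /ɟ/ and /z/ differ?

/ɟ/ is the voiced palatal stop and /z/ is the voiced alveolar fricative. Both are [−sonorant], [+voice], [−nasal]. /ɟ/ is [−continuant] while /z/ is [+continuant]; /ɟ/ is [−strident] while /z/ is [+strident]; /ɟ/ is [+dorsal] while /z/ is [−dorsal], so the distinguishing features are [continuant], [strident], [dorsal].

[continuant], [strident], [dorsal]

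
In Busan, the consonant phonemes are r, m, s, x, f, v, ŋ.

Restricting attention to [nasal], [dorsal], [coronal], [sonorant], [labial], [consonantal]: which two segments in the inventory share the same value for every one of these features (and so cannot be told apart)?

Both /f/ and /v/ are [−nasal], [−dorsal], [−coronal], [−sonorant], [+labial], [+consonantal]. Since the list omits [voice] — which does distinguish the voiceless labiodental fricative from the voiced labiodental fricative — this pair collapses; all other pairs remain distinct.

f, v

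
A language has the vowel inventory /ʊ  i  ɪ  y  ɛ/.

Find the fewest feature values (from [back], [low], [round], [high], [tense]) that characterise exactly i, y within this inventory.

The target set is precisely the extension of [+tense] in this inventory.

[+tense]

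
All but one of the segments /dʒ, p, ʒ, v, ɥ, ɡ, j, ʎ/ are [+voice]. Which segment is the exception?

/j, v, ɡ, dʒ, ɥ, ʒ, ʎ/ are all [+voice]; /p/ (voiceless bilabial stop) is [−voice].

p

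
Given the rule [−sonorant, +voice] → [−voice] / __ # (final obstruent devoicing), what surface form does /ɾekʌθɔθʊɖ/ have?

[ɾekʌθɔθʊʈ]

The only segment in the rule's environment that also matches [−sonorant, +voice] is /ɖ/. Applying [−voice] turns the voiced retroflex stop into /ʈ/ (voiceless retroflex stop), giving [ɾekʌθɔθʊʈ].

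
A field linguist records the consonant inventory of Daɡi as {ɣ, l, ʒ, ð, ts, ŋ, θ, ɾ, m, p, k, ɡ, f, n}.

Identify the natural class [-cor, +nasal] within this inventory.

Eliminate segments failing any feature: /ɣ, p, k, ɡ, f/ are [-nasal]; /l, ʒ, ð, ts, θ, ɾ, n/ are [+coronal]. The remaining /ŋ, m/ satisfy [-coronal], [+nasal].

ŋ, m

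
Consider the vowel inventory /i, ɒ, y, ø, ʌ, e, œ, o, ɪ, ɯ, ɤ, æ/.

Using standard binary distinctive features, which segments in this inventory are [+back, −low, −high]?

First, the [+back] segments are /ɒ, ʌ, o, ɯ, ɤ/.
Within that set, [−low] gives /ʌ, o, ɯ, ɤ/.
Within that set, [−high] leaves /ʌ, o, ɤ/.

ʌ, o, ɤ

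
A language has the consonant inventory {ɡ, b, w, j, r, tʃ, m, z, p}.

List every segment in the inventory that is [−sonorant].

The [−sonorant] segments here are /ɡ, b, tʃ, z, p/; the remaining /w, j, r, m/ are [+sonorant].

ɡ, b, tʃ, z, p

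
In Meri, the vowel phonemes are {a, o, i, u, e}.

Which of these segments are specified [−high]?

a, o, e

The [−high] segments here are /a, o, e/; the remaining /i, u/ are [+high].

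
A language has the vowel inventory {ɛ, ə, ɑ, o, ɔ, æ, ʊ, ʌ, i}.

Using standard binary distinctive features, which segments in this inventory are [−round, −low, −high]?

ɛ, ə, ʌ

The [−round] segments are /ɛ, ə, ɑ, æ, ʌ, i/.
Of those, [−low] gives /ɛ, ə, ʌ, i/.
Intersecting with [−high] leaves /ɛ, ə, ʌ/.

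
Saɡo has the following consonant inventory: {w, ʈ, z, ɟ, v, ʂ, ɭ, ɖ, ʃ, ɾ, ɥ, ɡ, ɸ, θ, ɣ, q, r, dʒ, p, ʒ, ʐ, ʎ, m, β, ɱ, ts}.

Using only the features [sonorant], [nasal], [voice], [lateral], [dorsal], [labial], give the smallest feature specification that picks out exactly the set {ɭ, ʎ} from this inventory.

Every target segment is [+lateral] and no other inventory member is, so one feature is enough.

[+lateral]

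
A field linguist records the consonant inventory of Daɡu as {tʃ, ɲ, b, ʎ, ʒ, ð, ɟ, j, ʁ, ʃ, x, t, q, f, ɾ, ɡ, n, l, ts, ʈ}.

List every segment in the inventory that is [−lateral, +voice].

Among the inventory, the [−lateral] segments are /tʃ, ɲ, b, ʒ, ð, ɟ, j, ʁ, ʃ, x, t, q, f, ɾ, ɡ, n, ts, ʈ/.
Of those, [+voice] leaves /ɲ, b, ʒ, ð, ɟ, j, ʁ, ɾ, ɡ, n/.

ɲ, b, ʒ, ð, ɟ, j, ʁ, ɾ, ɡ, n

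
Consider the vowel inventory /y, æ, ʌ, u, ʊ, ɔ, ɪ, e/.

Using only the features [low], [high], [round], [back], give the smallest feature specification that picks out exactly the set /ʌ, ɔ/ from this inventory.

The class [−high], [+back] has exactly /ʌ, ɔ/ as its extension in this inventory. No smaller conjunction from the listed features achieves this: [+back] alone would also admit /u, ʊ/; [−high] alone would also admit /æ, e/; and checking the remaining single features turns up none with this extension.

[−high, +back]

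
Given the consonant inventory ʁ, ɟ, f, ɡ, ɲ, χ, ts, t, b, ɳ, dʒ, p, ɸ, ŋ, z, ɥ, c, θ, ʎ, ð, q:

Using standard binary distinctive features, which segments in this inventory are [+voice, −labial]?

ʁ, ɟ, ɡ, ɲ, ɳ, dʒ, ŋ, z, ʎ, ð

Eliminate segments failing any feature: /f, χ, ts, t, p, ɸ, c, θ, q/ are [−voice]; /b, ɥ/ are [+labial]. The remaining /ʁ, ɟ, ɡ, ɲ, ɳ, dʒ, ŋ, z, ʎ, ð/ satisfy [+voice], [−labial].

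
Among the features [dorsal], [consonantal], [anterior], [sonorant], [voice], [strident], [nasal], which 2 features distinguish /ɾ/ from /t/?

[sonorant], [voice]

/ɾ/ is the alveolar tap and /t/ is the voiceless alveolar stop. Both are [−dorsal], [+consonantal], [+anterior], [−strident], [−nasal]. /ɾ/ is [+sonorant] while /t/ is [−sonorant]; /ɾ/ is [+voice] while /t/ is [−voice], so the distinguishing features are [sonorant], [voice].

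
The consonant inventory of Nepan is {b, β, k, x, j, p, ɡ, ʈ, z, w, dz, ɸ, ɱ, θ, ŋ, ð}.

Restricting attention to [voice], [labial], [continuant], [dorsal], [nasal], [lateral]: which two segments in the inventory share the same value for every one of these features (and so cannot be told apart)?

ð, z

Both /ð/ and /z/ are [+voice], [−labial], [+continuant], [−dorsal], [−nasal], [−lateral]. Since the list omits [strident] and [distributed] — which do distinguish the voiced dental fricative from the voiced alveolar fricative — this pair collapses; all other pairs remain distinct.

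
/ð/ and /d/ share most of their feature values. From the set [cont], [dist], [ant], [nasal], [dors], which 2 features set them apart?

The two segments share [+anterior], [-nasal], [-dorsal]. The only features from the list on which they differ: /ð/ is [+continuant] while /d/ is [-continuant]; /ð/ is [+distributed] while /d/ is [-distributed].

[continuant], [distributed]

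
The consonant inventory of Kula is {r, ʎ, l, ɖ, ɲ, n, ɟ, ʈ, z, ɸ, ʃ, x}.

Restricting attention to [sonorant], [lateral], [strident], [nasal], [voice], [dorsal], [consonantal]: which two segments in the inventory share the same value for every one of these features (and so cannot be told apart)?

Both /ɸ/ and /ʈ/ are [-sonorant], [-lateral], [-strident], [-nasal], [-voice], [-dorsal], [+consonantal]. Since the list omits [continuant], [labial] and [coronal] — which do distinguish the voiceless bilabial fricative from the voiceless retroflex stop — this pair collapses; all other pairs remain distinct.

ɸ, ʈ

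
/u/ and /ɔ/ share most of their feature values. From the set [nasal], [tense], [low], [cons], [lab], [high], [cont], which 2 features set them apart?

[high], [tense]

/u/ (high back rounded tense vowel) and /ɔ/ (mid back rounded lax vowel) agree on [−nasal], [−low], [−consonantal], [+labial], [+continuant]. They differ on [high] (/u/ [+], /ɔ/ [−]), [tense] (/u/ [+], /ɔ/ [−]).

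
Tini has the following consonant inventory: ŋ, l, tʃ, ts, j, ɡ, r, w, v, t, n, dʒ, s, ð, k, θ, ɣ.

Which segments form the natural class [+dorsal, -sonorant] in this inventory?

ɡ, k, ɣ

Checking each segment against [+dorsal], [-sonorant]: /ɡ/ (voiced velar stop), /k/ (voiceless velar stop), /ɣ/ (voiced velar fricative) satisfy every feature; every other segment in the inventory fails at least one.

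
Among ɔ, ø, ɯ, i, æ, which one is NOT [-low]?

æ

/i, ɯ, ø, ɔ/ are all [-low]; /æ/ (low front unrounded vowel) is [+low].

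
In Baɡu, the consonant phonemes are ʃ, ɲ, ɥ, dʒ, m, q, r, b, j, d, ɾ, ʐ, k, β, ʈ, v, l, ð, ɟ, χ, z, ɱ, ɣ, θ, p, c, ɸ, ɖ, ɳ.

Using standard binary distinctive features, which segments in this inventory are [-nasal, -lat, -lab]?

Eliminate segments failing any feature: /ɲ, m, ɱ, ɳ/ are [+nasal]; /ɥ, b, β, v, p, ɸ/ are [+labial]; /l/ is [+lateral]. The remaining /ʃ, dʒ, q, r, j, d, ɾ, ʐ, k, ʈ, ð, ɟ, χ, z, ɣ, θ, c, ɖ/ satisfy [-nasal], [-lateral], [-labial].

ʃ, dʒ, q, r, j, d, ɾ, ʐ, k, ʈ, ð, ɟ, χ, z, ɣ, θ, c, ɖ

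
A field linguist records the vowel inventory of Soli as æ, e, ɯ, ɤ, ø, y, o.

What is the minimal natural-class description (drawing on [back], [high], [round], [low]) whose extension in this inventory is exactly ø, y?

[−back, +round]

Every target segment is [−back], [+round]; each remaining inventory member fails at least one of these. Each conjunct is needed — [+round] alone would also admit /o/; [−back] alone would also admit /æ, e/ — and no other single listed feature has exactly this extension, so two is the minimum.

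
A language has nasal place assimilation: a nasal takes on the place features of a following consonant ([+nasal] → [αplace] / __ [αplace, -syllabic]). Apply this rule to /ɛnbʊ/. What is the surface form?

[ɛmbʊ]

/n/ sits before the [+labial] consonant /b/, so it takes on [+labial] and surfaces as /m/. The rest of the form is unaffected: [ɛmbʊ].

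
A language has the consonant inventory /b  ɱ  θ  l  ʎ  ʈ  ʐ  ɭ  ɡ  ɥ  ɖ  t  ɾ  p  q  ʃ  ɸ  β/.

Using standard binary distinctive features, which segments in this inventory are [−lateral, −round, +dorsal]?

First, the [−lateral] segments are /b, ɱ, θ, ʈ, ʐ, ɡ, ɥ, ɖ, t, ɾ, p, q, ʃ, ɸ, β/.
Then [−round] gives /b, ɱ, θ, ʈ, ʐ, ɡ, ɖ, t, ɾ, p, q, ʃ, ɸ, β/.
Of those, [+dorsal] leaves /ɡ, q/.

ɡ, q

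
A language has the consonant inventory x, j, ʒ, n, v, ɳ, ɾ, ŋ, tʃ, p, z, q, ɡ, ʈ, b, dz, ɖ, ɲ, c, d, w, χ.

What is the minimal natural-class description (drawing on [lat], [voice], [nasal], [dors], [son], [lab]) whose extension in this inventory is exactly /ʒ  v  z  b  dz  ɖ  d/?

[−son, +voice, −dors]

/ʒ, v, z, b, dz, ɖ, d/ are all [−sonorant], [+voice], [−dorsal], and no other segment in the inventory matches all three values. Dropping any one of them over-generates: [+voice, −dorsal] alone would also admit /n, ɳ, ɾ/; [−sonorant, −dorsal] alone would also admit /tʃ, p, ʈ/; [−sonorant, +voice] alone would also admit /ɡ/. No other combination of two listed features picks out exactly this set either, so fewer than three features will not do.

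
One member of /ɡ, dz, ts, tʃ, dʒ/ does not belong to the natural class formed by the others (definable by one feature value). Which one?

/ts, tʃ, dz, dʒ/ are all [+delayed release], but /ɡ/ (voiced velar stop) is [-delayed release]. No other single segment can be removed to leave a set sharing one feature value that the removed segment lacks, so /ɡ/ is the odd one out.

ɡ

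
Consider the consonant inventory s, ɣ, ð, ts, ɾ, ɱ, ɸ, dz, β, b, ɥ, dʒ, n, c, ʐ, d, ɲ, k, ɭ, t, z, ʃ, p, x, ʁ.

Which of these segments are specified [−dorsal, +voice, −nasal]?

ð, ɾ, dz, β, b, dʒ, ʐ, d, ɭ, z

Among the inventory, the [−dorsal] segments are /s, ð, ts, ɾ, ɱ, ɸ, dz, β, b, dʒ, n, ʐ, d, ɭ, t, z, ʃ, p/.
Among these, [+voice] gives /ð, ɾ, ɱ, dz, β, b, dʒ, n, ʐ, d, ɭ, z/.
Then [−nasal] leaves /ð, ɾ, dz, β, b, dʒ, ʐ, d, ɭ, z/.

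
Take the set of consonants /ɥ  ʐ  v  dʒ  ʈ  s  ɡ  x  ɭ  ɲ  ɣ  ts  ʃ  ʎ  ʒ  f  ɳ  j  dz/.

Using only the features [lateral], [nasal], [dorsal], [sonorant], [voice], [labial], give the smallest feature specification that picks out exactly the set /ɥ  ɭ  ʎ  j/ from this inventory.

[+sonorant, -nasal]

/ɥ, ɭ, ʎ, j/ are all [+sonorant], [-nasal], and no other segment in the inventory matches both values. Dropping any one of them over-generates: [-nasal] alone would also admit /ʐ, v, dʒ, ʈ, …/; [+sonorant] alone would also admit /ɲ, ɳ/. No other single listed feature picks out exactly this set either, so fewer than two features will not do.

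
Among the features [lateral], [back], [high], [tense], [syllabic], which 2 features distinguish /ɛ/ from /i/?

The two segments share [−lateral], [−back], [+syllabic]. The only features from the list on which they differ: /ɛ/ is [−high] while /i/ is [+high]; /ɛ/ is [−tense] while /i/ is [+tense].

[high], [tense]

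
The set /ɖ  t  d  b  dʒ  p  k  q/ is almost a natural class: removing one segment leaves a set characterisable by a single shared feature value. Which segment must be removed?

/b, k, ɖ, p, t, d, q/ are all [-delayed release], but /dʒ/ (voiced postalveolar affricate) is [+delayed release]. No other single segment can be removed to leave a set sharing one feature value that the removed segment lacks, so /dʒ/ is the odd one out.

dʒ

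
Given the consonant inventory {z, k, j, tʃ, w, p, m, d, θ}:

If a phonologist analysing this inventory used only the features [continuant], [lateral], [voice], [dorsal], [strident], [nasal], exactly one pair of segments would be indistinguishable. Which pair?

Both /w/ and /j/ are [+continuant], [−lateral], [+voice], [+dorsal], [−strident], [−nasal]. Since the list omits [labial], [round] and [back] — which do distinguish the labial-velar glide from the palatal glide — this pair collapses; all other pairs remain distinct.

w, j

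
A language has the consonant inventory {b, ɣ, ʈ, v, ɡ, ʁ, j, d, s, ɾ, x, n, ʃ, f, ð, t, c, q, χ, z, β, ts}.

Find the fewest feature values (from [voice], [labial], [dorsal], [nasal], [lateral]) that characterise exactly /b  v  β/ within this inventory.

[+voice, +labial]

/b, v, β/ are all [+voice], [+labial], and no other segment in the inventory matches both values. Dropping any one of them over-generates: [+labial] alone would also admit /f/; [+voice] alone would also admit /ɣ, ɡ, ʁ, j, …/. No other single listed feature picks out exactly this set either, so fewer than two features will not do.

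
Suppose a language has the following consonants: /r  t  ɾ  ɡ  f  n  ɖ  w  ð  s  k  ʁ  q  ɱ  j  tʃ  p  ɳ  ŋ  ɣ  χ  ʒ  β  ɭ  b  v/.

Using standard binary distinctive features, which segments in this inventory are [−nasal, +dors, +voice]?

Checking each segment against [−nasal], [+dorsal], [+voice]: /ɡ/ (voiced velar stop), /w/ (labial-velar glide), /ʁ/ (voiced uvular fricative), /j/ (palatal glide), /ɣ/ (voiced velar fricative) satisfy every feature; every other segment in the inventory fails at least one.

ɡ, w, ʁ, j, ɣ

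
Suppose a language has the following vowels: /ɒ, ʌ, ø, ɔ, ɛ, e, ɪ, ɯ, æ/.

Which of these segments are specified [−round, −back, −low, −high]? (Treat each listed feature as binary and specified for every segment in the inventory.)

ɛ, e

Checking each segment against [−round], [−back], [−low], [−high]: /ɛ/ (mid front unrounded lax vowel), /e/ (mid front unrounded tense vowel) satisfy every feature; every other segment in the inventory fails at least one.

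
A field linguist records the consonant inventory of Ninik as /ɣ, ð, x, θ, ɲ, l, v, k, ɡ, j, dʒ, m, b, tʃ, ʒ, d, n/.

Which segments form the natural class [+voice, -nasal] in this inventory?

ɣ, ð, l, v, ɡ, j, dʒ, b, ʒ, d

Eliminate segments failing any feature: /x, θ, k, tʃ/ are [-voice]; /ɲ, m, n/ are [+nasal]. The remaining /ɣ, ð, l, v, ɡ, j, dʒ, b, ʒ, d/ satisfy [+voice], [-nasal].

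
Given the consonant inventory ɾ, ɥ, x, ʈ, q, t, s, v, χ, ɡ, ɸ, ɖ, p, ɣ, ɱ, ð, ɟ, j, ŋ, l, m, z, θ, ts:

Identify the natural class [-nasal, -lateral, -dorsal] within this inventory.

ɾ, ʈ, t, s, v, ɸ, ɖ, p, ð, z, θ, ts

Eliminate segments failing any feature: /ɥ, x, q, χ, ɡ, ɣ, ɟ, j/ are [+dorsal]; /ɱ, ŋ, m/ are [+nasal]; /l/ is [+lateral]. The remaining /ɾ, ʈ, t, s, v, ɸ, ɖ, p, ð, z, θ, ts/ satisfy [-nasal], [-lateral], [-dorsal].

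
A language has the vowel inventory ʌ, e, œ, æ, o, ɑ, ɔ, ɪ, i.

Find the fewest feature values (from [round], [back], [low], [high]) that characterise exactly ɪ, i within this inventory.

[+high]

/ɪ, i/ are exactly the [+high] segments in the inventory, so a single feature suffices.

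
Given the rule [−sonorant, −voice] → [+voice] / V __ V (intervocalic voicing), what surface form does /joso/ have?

The only segment in the rule's environment that also matches [−sonorant, −voice] is /s/. Applying [+voice] turns the voiceless alveolar fricative into /z/ (voiced alveolar fricative), giving [jozo].

[jozo]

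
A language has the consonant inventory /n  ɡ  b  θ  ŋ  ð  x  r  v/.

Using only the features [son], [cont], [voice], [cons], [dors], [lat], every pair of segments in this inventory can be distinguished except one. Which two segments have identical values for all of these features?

v, ð

Both /v/ and /ð/ are [-sonorant], [+continuant], [+voice], [+consonantal], [-dorsal], [-lateral]. Since the list omits [labial] and [coronal] — which do distinguish the voiced labiodental fricative from the voiced dental fricative — this pair collapses; all other pairs remain distinct.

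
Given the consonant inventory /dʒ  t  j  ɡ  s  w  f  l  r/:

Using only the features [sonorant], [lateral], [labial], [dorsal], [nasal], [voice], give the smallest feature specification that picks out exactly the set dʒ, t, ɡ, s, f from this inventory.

[−sonorant]

/dʒ, t, ɡ, s, f/ are exactly the [−sonorant] segments in the inventory, so a single feature suffices.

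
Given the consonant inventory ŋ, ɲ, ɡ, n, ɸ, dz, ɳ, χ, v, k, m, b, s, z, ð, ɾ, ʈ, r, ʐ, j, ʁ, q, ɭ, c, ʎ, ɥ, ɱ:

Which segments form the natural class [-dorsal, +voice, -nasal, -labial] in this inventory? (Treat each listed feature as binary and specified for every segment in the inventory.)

Checking each segment against [-dorsal], [+voice], [-nasal], [-labial]: /dz/ (voiced alveolar affricate), /z/ (voiced alveolar fricative), /ð/ (voiced dental fricative), /ɾ/ (alveolar tap), /r/ (alveolar trill), /ʐ/ (voiced retroflex fricative), among others, satisfy every feature; every other segment in the inventory fails at least one.

dz, z, ð, ɾ, r, ʐ, ɭ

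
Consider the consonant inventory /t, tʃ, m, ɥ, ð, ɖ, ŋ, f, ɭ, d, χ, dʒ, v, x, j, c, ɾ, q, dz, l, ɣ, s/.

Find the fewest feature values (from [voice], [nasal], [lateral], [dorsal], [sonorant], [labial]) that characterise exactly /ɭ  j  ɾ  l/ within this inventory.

The class [+sonorant], [−nasal], [−labial] has exactly /ɭ, j, ɾ, l/ as its extension in this inventory. No smaller conjunction from the listed features achieves this: [−nasal, −labial] alone would also admit /t, tʃ, ð, ɖ, …/; [+sonorant, −labial] alone would also admit /ŋ/; [+sonorant, −nasal] alone would also admit /ɥ/; and checking the remaining two-feature bundles turns up none with this extension.

[+sonorant, −nasal, −labial]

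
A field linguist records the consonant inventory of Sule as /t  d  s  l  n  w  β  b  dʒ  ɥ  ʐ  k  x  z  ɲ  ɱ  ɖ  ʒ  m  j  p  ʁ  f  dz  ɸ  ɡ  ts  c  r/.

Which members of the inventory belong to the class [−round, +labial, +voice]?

Eliminate segments failing any feature: /t, d, s, l, n, dʒ, ʐ, k, x, z, ɲ, ɖ, ʒ, j, ʁ, dz, ɡ, ts, c, r/ are [−labial]; /w, ɥ/ are [+round]; /p, f, ɸ/ are [−voice]. The remaining /β, b, ɱ, m/ satisfy [−round], [+labial], [+voice].

β, b, ɱ, m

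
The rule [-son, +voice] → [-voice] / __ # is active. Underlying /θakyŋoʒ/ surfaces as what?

/ʒ/ satisfies [-son, +voice] and sits in __ #. The [-voice] counterpart of the voiced postalveolar fricative is /ʃ/. Other segments in /θakyŋoʒ/ either fail the structural description or are not in the environment, so the surface form is [θakyŋoʃ].

[θakyŋoʃ]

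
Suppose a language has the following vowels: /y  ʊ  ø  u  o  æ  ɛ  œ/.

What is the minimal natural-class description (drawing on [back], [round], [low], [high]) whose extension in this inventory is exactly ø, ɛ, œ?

/ø, ɛ, œ/ are all [-high], [-low], [-back], and no other segment in the inventory matches all three values. Dropping any one of them over-generates: [-low, -back] alone would also admit /y/; [-high, -back] alone would also admit /æ/; [-high, -low] alone would also admit /o/. No other combination of two listed features picks out exactly this set either, so fewer than three features will not do.

[-high, -low, -back]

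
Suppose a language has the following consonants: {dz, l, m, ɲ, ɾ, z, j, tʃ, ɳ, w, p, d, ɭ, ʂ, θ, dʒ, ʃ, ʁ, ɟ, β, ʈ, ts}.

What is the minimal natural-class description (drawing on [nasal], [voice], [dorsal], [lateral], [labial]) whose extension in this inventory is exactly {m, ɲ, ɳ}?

The target set is precisely the extension of [+nasal] in this inventory.

[+nasal]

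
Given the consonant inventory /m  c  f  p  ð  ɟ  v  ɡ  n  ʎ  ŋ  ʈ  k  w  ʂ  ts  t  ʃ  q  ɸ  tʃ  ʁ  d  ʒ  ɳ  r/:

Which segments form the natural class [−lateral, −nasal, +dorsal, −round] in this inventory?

Checking each segment against [−lateral], [−nasal], [+dorsal], [−round]: /c/ (voiceless palatal stop), /ɟ/ (voiced palatal stop), /ɡ/ (voiced velar stop), /k/ (voiceless velar stop), /q/ (voiceless uvular stop), /ʁ/ (voiced uvular fricative) satisfy every feature; every other segment in the inventory fails at least one.

c, ɟ, ɡ, k, q, ʁ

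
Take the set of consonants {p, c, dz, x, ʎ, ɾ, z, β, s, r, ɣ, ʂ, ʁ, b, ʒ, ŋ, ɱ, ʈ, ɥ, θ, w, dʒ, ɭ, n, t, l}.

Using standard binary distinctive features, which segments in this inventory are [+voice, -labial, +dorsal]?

Checking each segment against [+voice], [-labial], [+dorsal]: /ʎ/ (palatal lateral approximant), /ɣ/ (voiced velar fricative), /ʁ/ (voiced uvular fricative), /ŋ/ (velar nasal) satisfy every feature; every other segment in the inventory fails at least one.

ʎ, ɣ, ʁ, ŋ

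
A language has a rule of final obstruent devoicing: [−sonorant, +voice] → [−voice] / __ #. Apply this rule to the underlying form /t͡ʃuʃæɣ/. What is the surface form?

/ɣ/ satisfies [−sonorant, +voice] and sits in __ #. The [−voice] counterpart of the voiced velar fricative is /x/. Other segments in /t͡ʃuʃæɣ/ either fail the structural description or are not in the environment, so the surface form is [t͡ʃuʃæx].

[t͡ʃuʃæx]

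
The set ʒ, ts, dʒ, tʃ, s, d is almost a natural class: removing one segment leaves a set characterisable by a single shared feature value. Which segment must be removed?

d

The remaining segments after removing /d/ share [+strident]; /d/ (voiced alveolar stop) is [−strident]. For every other candidate removal, the leftover set fails to share any single feature value that the removed segment lacks.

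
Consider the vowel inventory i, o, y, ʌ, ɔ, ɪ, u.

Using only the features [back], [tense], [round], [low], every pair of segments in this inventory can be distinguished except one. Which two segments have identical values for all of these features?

On the given features, /u/ and /o/ have an identical profile: [+back], [+tense], [+round], [−low]. No other two segments in the inventory coincide on all 4 features. (They do differ in [high], which is not among the given features.)

u, o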